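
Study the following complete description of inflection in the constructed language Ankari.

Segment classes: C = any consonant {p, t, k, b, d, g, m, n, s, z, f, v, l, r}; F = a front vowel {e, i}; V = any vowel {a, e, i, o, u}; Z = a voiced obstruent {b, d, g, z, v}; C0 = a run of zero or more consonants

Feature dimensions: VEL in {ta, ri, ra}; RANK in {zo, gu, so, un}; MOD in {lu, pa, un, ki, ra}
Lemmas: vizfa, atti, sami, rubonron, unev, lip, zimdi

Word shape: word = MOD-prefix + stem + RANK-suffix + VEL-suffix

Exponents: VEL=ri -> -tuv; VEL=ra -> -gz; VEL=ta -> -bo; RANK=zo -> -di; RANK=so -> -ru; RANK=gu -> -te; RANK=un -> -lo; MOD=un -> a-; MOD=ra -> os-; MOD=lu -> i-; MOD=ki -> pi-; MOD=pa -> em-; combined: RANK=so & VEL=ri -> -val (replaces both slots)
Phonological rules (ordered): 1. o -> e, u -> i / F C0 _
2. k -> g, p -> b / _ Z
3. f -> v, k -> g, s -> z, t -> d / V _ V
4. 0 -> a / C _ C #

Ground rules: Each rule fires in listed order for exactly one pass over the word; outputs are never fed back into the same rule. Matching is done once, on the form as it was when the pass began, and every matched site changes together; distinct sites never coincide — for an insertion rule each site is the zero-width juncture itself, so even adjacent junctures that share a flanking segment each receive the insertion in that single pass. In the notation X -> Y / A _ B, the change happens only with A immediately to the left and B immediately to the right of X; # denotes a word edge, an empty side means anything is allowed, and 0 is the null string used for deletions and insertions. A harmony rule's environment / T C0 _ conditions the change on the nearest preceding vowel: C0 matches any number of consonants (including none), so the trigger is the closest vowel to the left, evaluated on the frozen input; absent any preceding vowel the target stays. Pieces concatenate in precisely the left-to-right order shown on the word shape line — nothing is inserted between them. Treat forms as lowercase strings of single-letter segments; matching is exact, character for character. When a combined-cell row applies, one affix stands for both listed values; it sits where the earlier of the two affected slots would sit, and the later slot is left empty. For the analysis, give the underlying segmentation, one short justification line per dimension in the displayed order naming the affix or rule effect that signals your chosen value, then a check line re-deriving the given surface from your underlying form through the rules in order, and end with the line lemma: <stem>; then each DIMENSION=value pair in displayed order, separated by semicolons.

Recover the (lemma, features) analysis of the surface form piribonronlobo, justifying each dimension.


underlying: pi-rubonron-lo-bo
VEL=ta - signalled by the affix -bo
RANK=un - signalled by the affix -lo
MOD=ki - signalled by the affix pi-
check: pirubonronlobo -> piribonronlobo -> piribonronlobo -> piribonronlobo -> piribonronlobo
lemma: rubonron; VEL=ta; RANK=un; MOD=ki


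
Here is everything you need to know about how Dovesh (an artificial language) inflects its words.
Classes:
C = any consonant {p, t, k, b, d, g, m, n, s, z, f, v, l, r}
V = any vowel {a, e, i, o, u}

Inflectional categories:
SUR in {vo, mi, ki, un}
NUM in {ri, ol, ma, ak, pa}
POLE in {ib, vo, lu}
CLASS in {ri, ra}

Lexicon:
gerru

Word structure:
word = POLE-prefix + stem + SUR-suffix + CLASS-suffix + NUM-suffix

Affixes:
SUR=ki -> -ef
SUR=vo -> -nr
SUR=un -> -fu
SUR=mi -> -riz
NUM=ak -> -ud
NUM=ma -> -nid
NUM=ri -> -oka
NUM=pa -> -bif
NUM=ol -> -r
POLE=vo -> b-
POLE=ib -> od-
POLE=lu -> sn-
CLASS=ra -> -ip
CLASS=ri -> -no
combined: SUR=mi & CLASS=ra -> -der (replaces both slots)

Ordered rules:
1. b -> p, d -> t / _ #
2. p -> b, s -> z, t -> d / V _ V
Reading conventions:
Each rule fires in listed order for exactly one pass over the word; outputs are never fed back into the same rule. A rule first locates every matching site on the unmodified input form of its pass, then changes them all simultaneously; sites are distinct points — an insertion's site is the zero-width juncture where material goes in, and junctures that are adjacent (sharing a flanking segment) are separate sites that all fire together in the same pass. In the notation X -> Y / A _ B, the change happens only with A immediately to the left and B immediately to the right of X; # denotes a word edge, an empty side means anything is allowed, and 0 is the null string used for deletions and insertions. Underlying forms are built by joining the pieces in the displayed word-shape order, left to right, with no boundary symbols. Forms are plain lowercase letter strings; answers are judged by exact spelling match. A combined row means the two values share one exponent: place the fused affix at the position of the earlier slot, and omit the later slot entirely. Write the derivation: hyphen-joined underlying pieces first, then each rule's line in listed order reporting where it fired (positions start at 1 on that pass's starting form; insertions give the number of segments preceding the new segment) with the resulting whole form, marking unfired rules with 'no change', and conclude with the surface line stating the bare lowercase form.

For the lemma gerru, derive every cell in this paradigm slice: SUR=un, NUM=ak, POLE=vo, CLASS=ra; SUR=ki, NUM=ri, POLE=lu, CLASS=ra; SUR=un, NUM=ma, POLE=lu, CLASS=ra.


cell SUR=un, NUM=ak, POLE=vo, CLASS=ra:
underlying: b-gerru-fu-ip-ud
1. b -> p, d -> t / _ #: fires at position(s) 12: bgerrufuiput
2. p -> b, s -> z, t -> d / V _ V: fires at position(s) 10: bgerrufuibut
surface: bgerrufuibut

cell SUR=ki, NUM=ri, POLE=lu, CLASS=ra:
underlying: sn-gerru-ef-ip-oka
1. b -> p, d -> t / _ #: no change
2. p -> b, s -> z, t -> d / V _ V: fires at position(s) 11: sngerruefiboka
surface: sngerruefiboka

cell SUR=un, NUM=ma, POLE=lu, CLASS=ra:
underlying: sn-gerru-fu-ip-nid
1. b -> p, d -> t / _ #: fires at position(s) 14: sngerrufuipnit
2. p -> b, s -> z, t -> d / V _ V: no change
surface: sngerrufuipnit


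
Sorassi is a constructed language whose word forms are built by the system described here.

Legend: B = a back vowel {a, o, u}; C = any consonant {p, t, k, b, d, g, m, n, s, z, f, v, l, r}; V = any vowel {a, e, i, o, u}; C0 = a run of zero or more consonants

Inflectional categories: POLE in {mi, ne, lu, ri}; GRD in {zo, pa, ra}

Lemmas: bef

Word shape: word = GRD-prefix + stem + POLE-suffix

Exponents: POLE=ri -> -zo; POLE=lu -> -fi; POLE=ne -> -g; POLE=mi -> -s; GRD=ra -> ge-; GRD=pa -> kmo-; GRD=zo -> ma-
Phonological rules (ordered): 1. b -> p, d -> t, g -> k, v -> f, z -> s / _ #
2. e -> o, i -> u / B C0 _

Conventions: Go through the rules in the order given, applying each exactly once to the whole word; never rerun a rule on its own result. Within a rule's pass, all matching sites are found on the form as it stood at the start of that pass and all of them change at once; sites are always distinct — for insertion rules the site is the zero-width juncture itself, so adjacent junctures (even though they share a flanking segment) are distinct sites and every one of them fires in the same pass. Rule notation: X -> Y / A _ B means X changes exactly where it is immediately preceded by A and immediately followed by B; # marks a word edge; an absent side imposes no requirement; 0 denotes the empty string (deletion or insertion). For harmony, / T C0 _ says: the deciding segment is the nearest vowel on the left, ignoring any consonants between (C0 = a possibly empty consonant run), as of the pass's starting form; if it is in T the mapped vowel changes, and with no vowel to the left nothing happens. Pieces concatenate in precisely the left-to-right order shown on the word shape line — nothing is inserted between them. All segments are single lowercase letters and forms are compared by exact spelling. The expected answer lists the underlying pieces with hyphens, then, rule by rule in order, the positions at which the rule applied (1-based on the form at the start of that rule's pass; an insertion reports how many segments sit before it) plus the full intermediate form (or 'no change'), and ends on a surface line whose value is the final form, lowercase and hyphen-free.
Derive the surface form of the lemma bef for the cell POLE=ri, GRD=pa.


underlying: kmo-bef-zo
1. b -> p, d -> t, g -> k, v -> f, z -> s / _ #: no change
2. e -> o, i -> u / B C0 _: fires at position(s) 5: kmobofzo
surface: kmobofzo


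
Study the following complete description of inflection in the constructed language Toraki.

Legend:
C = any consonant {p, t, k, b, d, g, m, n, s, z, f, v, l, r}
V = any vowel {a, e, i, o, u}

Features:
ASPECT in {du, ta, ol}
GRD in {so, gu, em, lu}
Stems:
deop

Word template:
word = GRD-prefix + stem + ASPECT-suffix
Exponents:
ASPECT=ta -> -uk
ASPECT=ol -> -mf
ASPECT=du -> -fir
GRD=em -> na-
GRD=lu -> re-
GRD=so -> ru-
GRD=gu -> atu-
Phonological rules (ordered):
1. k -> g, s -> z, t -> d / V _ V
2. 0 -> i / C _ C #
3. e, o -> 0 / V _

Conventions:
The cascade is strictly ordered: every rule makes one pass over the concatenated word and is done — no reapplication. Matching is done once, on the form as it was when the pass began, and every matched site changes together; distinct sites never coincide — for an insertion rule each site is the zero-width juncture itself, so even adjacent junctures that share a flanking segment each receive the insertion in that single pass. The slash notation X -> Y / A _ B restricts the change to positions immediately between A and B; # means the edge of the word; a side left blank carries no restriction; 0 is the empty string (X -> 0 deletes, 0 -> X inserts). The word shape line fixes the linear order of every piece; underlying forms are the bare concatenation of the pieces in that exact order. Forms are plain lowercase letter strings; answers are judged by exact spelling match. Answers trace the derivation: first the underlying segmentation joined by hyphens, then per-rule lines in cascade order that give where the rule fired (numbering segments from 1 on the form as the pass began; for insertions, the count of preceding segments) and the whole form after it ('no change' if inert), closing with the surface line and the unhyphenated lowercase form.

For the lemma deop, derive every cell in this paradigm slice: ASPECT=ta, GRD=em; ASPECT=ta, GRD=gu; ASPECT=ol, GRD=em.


cell ASPECT=ta, GRD=em:
underlying: na-deop-uk
1. k -> g, s -> z, t -> d / V _ V: no change
2. 0 -> i / C _ C #: no change
3. e, o -> 0 / V _: fires at position(s) 5: nadepuk
surface: nadepuk

cell ASPECT=ta, GRD=gu:
underlying: atu-deop-uk
1. k -> g, s -> z, t -> d / V _ V: fires at position(s) 2: adudeopuk
2. 0 -> i / C _ C #: no change
3. e, o -> 0 / V _: fires at position(s) 6: adudepuk
surface: adudepuk

cell ASPECT=ol, GRD=em:
underlying: na-deop-mf
1. k -> g, s -> z, t -> d / V _ V: no change
2. 0 -> i / C _ C #: inserts after position(s) 7: nadeopmif
3. e, o -> 0 / V _: fires at position(s) 5: nadepmif
surface: nadepmif


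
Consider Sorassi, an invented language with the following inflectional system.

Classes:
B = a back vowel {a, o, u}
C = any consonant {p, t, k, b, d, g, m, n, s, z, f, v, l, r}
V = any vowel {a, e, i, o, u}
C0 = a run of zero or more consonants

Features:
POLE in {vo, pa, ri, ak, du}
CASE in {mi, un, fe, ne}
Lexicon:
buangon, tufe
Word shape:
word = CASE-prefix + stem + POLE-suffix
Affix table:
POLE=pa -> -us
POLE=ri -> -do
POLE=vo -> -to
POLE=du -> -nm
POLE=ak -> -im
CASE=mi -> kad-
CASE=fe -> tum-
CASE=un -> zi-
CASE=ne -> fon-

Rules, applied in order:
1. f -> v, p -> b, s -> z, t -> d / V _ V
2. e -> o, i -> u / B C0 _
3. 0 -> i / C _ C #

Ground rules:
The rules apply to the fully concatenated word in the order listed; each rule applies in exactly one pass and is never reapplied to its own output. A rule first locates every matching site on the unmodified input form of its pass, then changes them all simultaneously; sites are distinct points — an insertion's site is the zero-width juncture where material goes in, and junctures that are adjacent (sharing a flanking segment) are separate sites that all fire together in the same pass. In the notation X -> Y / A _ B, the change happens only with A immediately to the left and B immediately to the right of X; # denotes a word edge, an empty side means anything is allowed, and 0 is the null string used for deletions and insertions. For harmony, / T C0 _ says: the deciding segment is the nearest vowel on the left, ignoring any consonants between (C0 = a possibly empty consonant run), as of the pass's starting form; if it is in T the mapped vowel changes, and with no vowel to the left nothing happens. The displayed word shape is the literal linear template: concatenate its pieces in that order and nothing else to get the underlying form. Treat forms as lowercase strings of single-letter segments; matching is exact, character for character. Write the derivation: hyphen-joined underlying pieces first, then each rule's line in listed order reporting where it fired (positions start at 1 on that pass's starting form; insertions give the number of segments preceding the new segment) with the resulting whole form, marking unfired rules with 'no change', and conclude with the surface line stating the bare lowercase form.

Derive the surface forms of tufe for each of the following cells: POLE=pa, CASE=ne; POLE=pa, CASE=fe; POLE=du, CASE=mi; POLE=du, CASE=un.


cell POLE=pa, CASE=ne:
underlying: fon-tufe-us
1. f -> v, p -> b, s -> z, t -> d / V _ V: fires at position(s) 6: fontuveus
2. e -> o, i -> u / B C0 _: fires at position(s) 7: fontuvous
3. 0 -> i / C _ C #: no change
surface: fontuvous

cell POLE=pa, CASE=fe:
underlying: tum-tufe-us
1. f -> v, p -> b, s -> z, t -> d / V _ V: fires at position(s) 6: tumtuveus
2. e -> o, i -> u / B C0 _: fires at position(s) 7: tumtuvous
3. 0 -> i / C _ C #: no change
surface: tumtuvous

cell POLE=du, CASE=mi:
underlying: kad-tufe-nm
1. f -> v, p -> b, s -> z, t -> d / V _ V: fires at position(s) 6: kadtuvenm
2. e -> o, i -> u / B C0 _: fires at position(s) 7: kadtuvonm
3. 0 -> i / C _ C #: inserts after position(s) 8: kadtuvonim
surface: kadtuvonim

cell POLE=du, CASE=un:
underlying: zi-tufe-nm
1. f -> v, p -> b, s -> z, t -> d / V _ V: fires at position(s) 3, 5: ziduvenm
2. e -> o, i -> u / B C0 _: fires at position(s) 6: ziduvonm
3. 0 -> i / C _ C #: inserts after position(s) 7: ziduvonim
surface: ziduvonim


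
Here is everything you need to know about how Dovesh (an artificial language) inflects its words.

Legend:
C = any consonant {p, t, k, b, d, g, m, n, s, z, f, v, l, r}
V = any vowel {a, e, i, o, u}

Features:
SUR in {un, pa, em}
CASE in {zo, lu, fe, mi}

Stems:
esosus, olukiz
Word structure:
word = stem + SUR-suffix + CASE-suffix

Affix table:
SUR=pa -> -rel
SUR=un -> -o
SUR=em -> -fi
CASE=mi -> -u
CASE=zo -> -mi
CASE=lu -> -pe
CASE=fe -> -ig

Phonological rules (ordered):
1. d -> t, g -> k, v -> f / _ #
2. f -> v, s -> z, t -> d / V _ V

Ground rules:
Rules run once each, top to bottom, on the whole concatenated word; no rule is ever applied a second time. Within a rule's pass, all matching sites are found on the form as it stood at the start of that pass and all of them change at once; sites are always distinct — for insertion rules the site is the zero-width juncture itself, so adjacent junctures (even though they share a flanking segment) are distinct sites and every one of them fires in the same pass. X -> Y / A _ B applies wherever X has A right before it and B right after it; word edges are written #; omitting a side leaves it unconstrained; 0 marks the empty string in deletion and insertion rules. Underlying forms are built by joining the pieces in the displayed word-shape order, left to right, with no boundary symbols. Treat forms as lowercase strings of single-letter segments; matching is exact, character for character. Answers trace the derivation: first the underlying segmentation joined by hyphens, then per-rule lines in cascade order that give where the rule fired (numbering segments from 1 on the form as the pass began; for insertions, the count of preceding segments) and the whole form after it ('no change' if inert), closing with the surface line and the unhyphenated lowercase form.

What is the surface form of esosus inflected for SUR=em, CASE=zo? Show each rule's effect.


underlying: esosus-fi-mi
1. d -> t, g -> k, v -> f / _ #: no change
2. f -> v, s -> z, t -> d / V _ V: fires at position(s) 2, 4: ezozusfimi
surface: ezozusfimi


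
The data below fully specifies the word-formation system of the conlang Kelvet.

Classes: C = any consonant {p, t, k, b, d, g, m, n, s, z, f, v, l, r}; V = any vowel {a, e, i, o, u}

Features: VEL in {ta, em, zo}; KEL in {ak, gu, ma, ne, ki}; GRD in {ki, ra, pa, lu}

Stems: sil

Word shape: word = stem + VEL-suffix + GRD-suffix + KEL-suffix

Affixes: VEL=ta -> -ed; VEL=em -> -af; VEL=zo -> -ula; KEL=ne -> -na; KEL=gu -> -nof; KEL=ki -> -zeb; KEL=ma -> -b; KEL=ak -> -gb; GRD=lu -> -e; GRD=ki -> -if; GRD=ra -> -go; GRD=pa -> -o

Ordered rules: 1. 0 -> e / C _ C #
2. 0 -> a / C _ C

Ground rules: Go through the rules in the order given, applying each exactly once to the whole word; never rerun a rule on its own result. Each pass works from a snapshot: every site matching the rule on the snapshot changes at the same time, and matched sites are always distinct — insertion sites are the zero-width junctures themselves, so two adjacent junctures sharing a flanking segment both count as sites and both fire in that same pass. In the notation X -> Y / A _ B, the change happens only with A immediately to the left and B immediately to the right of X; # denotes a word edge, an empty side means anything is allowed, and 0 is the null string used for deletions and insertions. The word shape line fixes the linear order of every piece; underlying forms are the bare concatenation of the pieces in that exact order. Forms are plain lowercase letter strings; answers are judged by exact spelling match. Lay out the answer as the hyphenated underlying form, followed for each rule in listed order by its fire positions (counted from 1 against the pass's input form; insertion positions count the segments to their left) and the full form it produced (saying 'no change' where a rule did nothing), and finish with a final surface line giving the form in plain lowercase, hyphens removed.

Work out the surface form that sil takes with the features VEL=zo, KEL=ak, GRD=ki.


underlying: sil-ula-if-gb
1. 0 -> e / C _ C #: inserts after position(s) 9: silulaifgeb
2. 0 -> a / C _ C: inserts after position(s) 8: silulaifageb
surface: silulaifageb


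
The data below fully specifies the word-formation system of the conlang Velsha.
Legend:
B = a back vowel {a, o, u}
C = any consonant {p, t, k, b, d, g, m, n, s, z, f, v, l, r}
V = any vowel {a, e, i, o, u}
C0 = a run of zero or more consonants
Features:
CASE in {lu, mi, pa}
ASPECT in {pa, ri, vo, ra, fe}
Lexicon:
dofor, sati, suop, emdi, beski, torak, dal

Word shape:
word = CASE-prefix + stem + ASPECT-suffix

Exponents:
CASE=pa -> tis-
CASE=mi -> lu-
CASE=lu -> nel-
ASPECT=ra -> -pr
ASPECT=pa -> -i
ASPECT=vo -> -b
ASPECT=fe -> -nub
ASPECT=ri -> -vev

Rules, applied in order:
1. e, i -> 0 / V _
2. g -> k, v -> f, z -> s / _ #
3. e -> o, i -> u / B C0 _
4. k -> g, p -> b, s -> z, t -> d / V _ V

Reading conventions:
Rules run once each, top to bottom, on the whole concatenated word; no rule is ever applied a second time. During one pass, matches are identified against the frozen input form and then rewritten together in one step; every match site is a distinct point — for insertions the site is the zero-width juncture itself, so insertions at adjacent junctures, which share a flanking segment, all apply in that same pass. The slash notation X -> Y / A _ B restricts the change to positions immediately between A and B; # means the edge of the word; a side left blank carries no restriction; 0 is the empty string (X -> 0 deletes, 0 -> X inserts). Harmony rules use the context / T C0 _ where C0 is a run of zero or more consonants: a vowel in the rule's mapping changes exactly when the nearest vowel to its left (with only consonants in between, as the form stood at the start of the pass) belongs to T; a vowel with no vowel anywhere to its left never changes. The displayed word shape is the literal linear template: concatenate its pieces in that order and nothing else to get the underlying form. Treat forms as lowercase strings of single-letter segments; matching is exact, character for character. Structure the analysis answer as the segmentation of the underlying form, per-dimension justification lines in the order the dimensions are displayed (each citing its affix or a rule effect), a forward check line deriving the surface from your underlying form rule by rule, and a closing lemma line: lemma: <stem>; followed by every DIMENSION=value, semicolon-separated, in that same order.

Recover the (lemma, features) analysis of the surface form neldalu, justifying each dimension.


underlying: nel-dal-i
CASE=lu - signalled by the affix nel-
ASPECT=pa - signalled by the affix -i
check: neldali -> neldali -> neldali -> neldalu -> neldalu
lemma: dal; CASE=lu; ASPECT=pa


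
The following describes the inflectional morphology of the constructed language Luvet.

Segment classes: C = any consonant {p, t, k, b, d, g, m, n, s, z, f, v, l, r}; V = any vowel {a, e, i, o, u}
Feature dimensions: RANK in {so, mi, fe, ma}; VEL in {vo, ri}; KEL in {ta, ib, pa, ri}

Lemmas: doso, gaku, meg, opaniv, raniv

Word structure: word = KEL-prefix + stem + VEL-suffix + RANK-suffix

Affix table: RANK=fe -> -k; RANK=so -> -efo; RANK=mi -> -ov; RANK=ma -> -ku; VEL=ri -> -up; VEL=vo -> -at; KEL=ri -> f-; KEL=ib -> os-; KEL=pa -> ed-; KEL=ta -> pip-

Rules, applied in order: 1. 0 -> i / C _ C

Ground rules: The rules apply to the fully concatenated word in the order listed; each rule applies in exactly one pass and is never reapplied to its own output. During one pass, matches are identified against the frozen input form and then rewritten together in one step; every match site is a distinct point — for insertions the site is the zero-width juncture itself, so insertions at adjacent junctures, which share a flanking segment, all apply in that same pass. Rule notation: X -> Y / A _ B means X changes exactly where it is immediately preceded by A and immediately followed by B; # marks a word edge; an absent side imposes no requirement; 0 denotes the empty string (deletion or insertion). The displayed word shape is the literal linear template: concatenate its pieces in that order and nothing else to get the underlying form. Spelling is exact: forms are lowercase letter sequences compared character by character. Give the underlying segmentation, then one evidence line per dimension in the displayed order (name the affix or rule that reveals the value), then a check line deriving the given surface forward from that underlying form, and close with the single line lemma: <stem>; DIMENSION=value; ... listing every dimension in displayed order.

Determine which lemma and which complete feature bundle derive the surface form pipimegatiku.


underlying: pip-meg-at-ku
RANK=ma - signalled by the affix -ku
VEL=vo - signalled by the affix -at
KEL=ta - signalled by the affix pip-
check: pipmegatku -> pipimegatiku
lemma: meg; RANK=ma; VEL=vo; KEL=ta


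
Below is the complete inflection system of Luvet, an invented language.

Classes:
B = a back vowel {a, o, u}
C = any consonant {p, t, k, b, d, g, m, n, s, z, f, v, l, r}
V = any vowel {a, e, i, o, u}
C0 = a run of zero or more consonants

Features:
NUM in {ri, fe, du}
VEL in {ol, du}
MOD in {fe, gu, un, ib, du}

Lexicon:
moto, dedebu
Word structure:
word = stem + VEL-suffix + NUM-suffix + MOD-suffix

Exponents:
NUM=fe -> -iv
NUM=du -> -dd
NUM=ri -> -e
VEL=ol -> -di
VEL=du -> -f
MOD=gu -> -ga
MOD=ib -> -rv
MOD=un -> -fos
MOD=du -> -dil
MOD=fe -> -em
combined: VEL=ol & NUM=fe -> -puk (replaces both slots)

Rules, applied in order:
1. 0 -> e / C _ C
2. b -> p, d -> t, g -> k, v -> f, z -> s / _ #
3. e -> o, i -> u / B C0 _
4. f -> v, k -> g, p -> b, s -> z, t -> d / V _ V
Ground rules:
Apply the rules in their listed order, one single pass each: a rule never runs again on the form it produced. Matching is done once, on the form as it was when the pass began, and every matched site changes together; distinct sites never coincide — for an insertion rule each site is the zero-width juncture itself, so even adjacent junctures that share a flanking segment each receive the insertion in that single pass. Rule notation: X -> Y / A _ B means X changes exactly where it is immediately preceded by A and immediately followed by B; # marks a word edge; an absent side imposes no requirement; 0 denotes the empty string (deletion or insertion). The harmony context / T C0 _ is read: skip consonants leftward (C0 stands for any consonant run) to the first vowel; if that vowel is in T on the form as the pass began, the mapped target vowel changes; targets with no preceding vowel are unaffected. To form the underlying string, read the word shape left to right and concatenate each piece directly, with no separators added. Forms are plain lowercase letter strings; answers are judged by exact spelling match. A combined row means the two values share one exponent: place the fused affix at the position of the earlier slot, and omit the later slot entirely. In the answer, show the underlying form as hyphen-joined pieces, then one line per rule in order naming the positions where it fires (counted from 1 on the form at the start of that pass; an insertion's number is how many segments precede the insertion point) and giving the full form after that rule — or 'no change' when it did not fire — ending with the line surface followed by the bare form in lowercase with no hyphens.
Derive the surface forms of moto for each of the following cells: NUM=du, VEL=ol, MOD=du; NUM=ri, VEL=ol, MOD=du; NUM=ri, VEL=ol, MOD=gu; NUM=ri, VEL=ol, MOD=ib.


cell NUM=du, VEL=ol, MOD=du:
underlying: moto-di-dd-dil
1. 0 -> e / C _ C: inserts after position(s) 7, 8: motodidededil
2. b -> p, d -> t, g -> k, v -> f, z -> s / _ #: no change
3. e -> o, i -> u / B C0 _: fires at position(s) 6: motodudededil
4. f -> v, k -> g, p -> b, s -> z, t -> d / V _ V: fires at position(s) 3: mododudededil
surface: mododudededil

cell NUM=ri, VEL=ol, MOD=du:
underlying: moto-di-e-dil
1. 0 -> e / C _ C: no change
2. b -> p, d -> t, g -> k, v -> f, z -> s / _ #: no change
3. e -> o, i -> u / B C0 _: fires at position(s) 6: motoduedil
4. f -> v, k -> g, p -> b, s -> z, t -> d / V _ V: fires at position(s) 3: mododuedil
surface: mododuedil

cell NUM=ri, VEL=ol, MOD=gu:
underlying: moto-di-e-ga
1. 0 -> e / C _ C: no change
2. b -> p, d -> t, g -> k, v -> f, z -> s / _ #: no change
3. e -> o, i -> u / B C0 _: fires at position(s) 6: motoduega
4. f -> v, k -> g, p -> b, s -> z, t -> d / V _ V: fires at position(s) 3: mododuega
surface: mododuega

cell NUM=ri, VEL=ol, MOD=ib:
underlying: moto-di-e-rv
1. 0 -> e / C _ C: inserts after position(s) 8: motodierev
2. b -> p, d -> t, g -> k, v -> f, z -> s / _ #: fires at position(s) 10: motodieref
3. e -> o, i -> u / B C0 _: fires at position(s) 6: motodueref
4. f -> v, k -> g, p -> b, s -> z, t -> d / V _ V: fires at position(s) 3: mododueref
surface: mododueref


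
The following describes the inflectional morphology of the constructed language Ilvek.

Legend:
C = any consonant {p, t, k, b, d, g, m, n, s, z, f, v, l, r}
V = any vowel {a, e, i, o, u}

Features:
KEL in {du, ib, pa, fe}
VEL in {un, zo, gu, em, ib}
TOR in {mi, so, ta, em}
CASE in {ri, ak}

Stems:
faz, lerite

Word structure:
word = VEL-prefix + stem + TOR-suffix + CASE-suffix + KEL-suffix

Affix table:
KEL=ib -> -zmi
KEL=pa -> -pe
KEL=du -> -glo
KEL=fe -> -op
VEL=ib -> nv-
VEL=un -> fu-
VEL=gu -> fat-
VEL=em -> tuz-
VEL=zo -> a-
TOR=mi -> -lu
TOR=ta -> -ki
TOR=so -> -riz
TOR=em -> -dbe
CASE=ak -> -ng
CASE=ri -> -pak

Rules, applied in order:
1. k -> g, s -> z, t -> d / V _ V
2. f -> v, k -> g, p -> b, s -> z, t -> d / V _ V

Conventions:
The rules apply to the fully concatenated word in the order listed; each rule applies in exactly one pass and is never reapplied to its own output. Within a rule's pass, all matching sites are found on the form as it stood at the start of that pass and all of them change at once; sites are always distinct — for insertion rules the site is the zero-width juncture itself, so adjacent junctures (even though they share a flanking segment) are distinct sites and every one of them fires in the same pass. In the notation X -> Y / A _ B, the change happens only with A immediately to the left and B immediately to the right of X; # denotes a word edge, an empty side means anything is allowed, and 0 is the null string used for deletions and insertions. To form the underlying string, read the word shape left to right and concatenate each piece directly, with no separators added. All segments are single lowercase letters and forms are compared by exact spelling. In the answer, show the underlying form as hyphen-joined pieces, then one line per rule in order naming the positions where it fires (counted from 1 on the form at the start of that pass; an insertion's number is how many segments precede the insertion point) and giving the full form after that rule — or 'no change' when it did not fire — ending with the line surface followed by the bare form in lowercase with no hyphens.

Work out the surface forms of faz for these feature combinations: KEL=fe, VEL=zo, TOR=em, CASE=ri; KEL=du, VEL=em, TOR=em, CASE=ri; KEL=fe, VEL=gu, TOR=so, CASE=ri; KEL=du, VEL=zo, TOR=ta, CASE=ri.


cell KEL=fe, VEL=zo, TOR=em, CASE=ri:
underlying: a-faz-dbe-pak-op
1. k -> g, s -> z, t -> d / V _ V: fires at position(s) 10: afazdbepagop
2. f -> v, k -> g, p -> b, s -> z, t -> d / V _ V: fires at position(s) 2, 8: avazdbebagop
surface: avazdbebagop

cell KEL=du, VEL=em, TOR=em, CASE=ri:
underlying: tuz-faz-dbe-pak-glo
1. k -> g, s -> z, t -> d / V _ V: no change
2. f -> v, k -> g, p -> b, s -> z, t -> d / V _ V: fires at position(s) 10: tuzfazdbebakglo
surface: tuzfazdbebakglo

cell KEL=fe, VEL=gu, TOR=so, CASE=ri:
underlying: fat-faz-riz-pak-op
1. k -> g, s -> z, t -> d / V _ V: fires at position(s) 12: fatfazrizpagop
2. f -> v, k -> g, p -> b, s -> z, t -> d / V _ V: no change
surface: fatfazrizpagop

cell KEL=du, VEL=zo, TOR=ta, CASE=ri:
underlying: a-faz-ki-pak-glo
1. k -> g, s -> z, t -> d / V _ V: no change
2. f -> v, k -> g, p -> b, s -> z, t -> d / V _ V: fires at position(s) 2, 7: avazkibakglo
surface: avazkibakglo


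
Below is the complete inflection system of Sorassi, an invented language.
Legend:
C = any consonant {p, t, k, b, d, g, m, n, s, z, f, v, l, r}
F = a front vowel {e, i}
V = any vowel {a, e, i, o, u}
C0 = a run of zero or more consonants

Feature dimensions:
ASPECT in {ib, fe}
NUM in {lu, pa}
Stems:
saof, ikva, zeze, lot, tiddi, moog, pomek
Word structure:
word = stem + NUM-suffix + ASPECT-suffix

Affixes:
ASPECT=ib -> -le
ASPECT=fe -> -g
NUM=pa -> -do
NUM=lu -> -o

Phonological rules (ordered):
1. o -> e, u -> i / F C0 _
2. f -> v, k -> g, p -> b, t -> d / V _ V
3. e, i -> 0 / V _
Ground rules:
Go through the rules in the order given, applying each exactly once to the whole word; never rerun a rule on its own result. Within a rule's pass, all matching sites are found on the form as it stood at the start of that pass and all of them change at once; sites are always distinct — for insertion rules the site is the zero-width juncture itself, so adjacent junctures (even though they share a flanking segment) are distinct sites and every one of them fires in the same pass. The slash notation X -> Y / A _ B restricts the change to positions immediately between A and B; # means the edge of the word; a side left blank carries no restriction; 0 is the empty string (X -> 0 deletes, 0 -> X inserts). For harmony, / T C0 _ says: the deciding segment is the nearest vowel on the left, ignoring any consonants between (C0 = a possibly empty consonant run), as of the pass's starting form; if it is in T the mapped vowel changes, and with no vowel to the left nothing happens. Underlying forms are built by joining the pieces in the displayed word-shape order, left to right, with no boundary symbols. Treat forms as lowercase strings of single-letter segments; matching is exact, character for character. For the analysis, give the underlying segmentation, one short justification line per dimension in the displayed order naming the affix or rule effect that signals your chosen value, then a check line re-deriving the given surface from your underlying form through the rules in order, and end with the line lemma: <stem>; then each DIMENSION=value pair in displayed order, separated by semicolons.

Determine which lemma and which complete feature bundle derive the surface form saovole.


underlying: saof-o-le
ASPECT=ib - signalled by the affix -le
NUM=lu - signalled by the affix -o
check: saofole -> saofole -> saovole -> saovole
lemma: saof; ASPECT=ib; NUM=lu


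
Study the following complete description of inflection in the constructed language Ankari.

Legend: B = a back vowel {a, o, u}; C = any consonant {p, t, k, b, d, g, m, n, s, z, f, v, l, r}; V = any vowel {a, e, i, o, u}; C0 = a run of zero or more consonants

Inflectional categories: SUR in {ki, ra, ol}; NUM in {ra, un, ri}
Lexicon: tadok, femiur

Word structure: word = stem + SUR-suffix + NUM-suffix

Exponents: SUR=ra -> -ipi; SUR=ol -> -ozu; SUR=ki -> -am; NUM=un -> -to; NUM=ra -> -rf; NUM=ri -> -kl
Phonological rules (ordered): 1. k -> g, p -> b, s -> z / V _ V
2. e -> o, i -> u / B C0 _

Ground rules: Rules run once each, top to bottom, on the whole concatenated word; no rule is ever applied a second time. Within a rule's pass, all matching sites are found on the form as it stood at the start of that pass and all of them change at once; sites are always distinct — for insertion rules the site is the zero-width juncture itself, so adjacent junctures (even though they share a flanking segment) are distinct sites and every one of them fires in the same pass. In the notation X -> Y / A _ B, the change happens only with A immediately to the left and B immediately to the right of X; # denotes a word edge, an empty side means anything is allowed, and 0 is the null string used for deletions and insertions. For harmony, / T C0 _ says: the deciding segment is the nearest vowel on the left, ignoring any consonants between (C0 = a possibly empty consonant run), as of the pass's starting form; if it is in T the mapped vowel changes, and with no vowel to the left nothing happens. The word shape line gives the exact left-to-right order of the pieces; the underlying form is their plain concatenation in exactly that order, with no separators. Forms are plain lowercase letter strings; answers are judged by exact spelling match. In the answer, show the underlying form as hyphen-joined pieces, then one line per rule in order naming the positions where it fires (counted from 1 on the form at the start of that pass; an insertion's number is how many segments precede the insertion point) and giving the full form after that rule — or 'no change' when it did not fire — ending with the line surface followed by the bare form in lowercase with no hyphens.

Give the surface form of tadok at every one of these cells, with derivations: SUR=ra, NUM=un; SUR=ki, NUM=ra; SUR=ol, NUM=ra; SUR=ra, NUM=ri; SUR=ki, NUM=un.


cell SUR=ra, NUM=un:
underlying: tadok-ipi-to
1. k -> g, p -> b, s -> z / V _ V: fires at position(s) 5, 7: tadogibito
2. e -> o, i -> u / B C0 _: fires at position(s) 6: tadogubito
surface: tadogubito

cell SUR=ki, NUM=ra:
underlying: tadok-am-rf
1. k -> g, p -> b, s -> z / V _ V: fires at position(s) 5: tadogamrf
2. e -> o, i -> u / B C0 _: no change
surface: tadogamrf

cell SUR=ol, NUM=ra:
underlying: tadok-ozu-rf
1. k -> g, p -> b, s -> z / V _ V: fires at position(s) 5: tadogozurf
2. e -> o, i -> u / B C0 _: no change
surface: tadogozurf

cell SUR=ra, NUM=ri:
underlying: tadok-ipi-kl
1. k -> g, p -> b, s -> z / V _ V: fires at position(s) 5, 7: tadogibikl
2. e -> o, i -> u / B C0 _: fires at position(s) 6: tadogubikl
surface: tadogubikl

cell SUR=ki, NUM=un:
underlying: tadok-am-to
1. k -> g, p -> b, s -> z / V _ V: fires at position(s) 5: tadogamto
2. e -> o, i -> u / B C0 _: no change
surface: tadogamto


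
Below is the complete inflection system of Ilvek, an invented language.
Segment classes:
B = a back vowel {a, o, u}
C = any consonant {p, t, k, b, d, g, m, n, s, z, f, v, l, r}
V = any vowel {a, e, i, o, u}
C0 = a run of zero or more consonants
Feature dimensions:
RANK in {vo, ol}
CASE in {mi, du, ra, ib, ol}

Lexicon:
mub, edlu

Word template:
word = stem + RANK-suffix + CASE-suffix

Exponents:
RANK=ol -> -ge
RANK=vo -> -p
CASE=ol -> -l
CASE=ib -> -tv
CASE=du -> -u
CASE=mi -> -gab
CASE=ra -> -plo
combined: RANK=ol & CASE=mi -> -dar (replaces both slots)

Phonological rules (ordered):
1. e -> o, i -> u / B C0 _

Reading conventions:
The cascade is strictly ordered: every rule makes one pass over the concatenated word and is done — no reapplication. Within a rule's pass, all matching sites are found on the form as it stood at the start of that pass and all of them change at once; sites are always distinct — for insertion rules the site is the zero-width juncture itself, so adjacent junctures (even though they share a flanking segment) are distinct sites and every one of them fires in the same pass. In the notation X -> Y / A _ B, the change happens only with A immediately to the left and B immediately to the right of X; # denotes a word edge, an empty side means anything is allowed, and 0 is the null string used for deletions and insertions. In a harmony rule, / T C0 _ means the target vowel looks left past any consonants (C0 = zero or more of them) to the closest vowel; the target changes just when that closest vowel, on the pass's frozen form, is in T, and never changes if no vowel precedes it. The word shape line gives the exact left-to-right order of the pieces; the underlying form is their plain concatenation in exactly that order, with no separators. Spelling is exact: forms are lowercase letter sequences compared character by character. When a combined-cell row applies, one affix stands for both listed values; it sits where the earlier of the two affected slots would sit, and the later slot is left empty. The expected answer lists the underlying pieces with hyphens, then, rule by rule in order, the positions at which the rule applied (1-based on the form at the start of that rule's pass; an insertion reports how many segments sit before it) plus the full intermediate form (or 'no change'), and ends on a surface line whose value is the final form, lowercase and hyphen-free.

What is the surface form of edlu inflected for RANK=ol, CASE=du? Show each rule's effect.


underlying: edlu-ge-u
1. e -> o, i -> u / B C0 _: fires at position(s) 6: edlugou
surface: edlugou


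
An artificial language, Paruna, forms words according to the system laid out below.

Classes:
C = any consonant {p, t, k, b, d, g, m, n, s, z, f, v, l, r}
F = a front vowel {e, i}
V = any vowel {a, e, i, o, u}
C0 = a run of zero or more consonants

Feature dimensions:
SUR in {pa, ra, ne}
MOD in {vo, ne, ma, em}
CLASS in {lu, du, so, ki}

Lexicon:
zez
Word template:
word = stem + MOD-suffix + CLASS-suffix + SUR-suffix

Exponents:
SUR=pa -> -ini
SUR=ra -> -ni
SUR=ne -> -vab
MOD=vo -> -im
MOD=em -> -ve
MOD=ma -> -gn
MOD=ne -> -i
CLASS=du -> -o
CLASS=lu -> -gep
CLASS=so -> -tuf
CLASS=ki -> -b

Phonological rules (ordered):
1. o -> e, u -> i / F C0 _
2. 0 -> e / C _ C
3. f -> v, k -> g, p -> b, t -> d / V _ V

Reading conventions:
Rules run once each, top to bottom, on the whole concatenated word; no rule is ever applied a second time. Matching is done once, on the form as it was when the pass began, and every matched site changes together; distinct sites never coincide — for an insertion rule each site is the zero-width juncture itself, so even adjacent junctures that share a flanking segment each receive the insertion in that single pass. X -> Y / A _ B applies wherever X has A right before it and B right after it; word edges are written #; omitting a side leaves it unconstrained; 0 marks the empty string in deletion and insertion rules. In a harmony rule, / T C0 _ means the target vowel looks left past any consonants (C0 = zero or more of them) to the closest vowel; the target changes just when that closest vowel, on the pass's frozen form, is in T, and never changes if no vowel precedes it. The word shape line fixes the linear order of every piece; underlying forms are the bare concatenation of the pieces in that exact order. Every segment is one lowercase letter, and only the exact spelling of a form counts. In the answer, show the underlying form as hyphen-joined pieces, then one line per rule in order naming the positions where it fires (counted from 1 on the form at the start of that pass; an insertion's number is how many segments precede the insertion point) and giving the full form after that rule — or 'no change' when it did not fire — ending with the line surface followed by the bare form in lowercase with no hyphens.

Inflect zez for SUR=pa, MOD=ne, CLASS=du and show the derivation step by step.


underlying: zez-i-o-ini
1. o -> e, u -> i / F C0 _: fires at position(s) 5: zezieini
2. 0 -> e / C _ C: no change
3. f -> v, k -> g, p -> b, t -> d / V _ V: no change
surface: zezieini
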